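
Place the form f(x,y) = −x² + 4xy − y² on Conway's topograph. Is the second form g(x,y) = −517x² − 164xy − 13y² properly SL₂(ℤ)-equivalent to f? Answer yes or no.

D₁ = 12, D₂ = 12
river cycle of f (length 2): (-1, 2, 2), (2, 2, -1)
river cycle of g (length 2): (-1, 2, 2), (2, 2, -1)
cycles coincide ⇒ equivalent

yes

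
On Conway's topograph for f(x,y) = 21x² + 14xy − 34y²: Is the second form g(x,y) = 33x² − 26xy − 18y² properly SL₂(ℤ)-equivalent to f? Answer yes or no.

D₁ = 3052, D₂ = 3052
river cycle of f (length 22): (-34, 54, 1), (1, 54, -34), (-34, 14, 21), (21, 28, -27), (-27, 26, 22), (22, 18, -31), (-31, 44, 9), (9, 46, -26), (-26, 6, 29), (29, 52, -3), … (12 more)
river cycle of g (length 18): (-18, 26, 33), (33, 40, -11), (-11, 48, 17), (17, 54, -2), (-2, 54, 17), (17, 48, -11), (-11, 40, 33), (33, 26, -18), (-18, 46, 13), (13, 32, -39), … (8 more)
cycles differ ⇒ inequivalent

no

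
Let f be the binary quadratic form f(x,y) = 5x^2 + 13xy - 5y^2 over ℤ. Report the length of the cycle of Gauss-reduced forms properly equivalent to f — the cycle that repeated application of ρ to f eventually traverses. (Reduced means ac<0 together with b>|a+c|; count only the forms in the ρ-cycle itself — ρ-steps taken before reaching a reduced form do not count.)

D = 269, ⌊√D⌋ = 16
river: ρ → (-5,7,11)
river: ρ → (11,15,-1)
river: ρ → (-1,15,11)
river: ρ → (11,7,-5)
river: ρ → (-5,13,5)
river: ρ → (5,7,-11)
river: ρ → (-11,15,1)
river: ρ → (1,15,-11)
river: ρ → (-11,7,5)
river: ρ → (5,13,-5)
ρ-cycle length = 10 (tail of 0 descent steps not counted)

10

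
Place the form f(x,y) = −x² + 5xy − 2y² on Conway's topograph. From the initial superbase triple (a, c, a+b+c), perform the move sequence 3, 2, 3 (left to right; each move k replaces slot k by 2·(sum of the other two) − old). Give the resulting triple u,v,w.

start (-1,-2,2) = (f(1,0),f(0,1),f(1,1))
replace slot 3: 2·((-1)+(-2)) − 2 = -8 → (-1,-2,-8)
replace slot 2: 2·((-1)+(-8)) − (-2) = -16 → (-1,-16,-8)
replace slot 3: 2·((-1)+(-16)) − (-8) = -26 → (-1,-16,-26)

-1,-16,-26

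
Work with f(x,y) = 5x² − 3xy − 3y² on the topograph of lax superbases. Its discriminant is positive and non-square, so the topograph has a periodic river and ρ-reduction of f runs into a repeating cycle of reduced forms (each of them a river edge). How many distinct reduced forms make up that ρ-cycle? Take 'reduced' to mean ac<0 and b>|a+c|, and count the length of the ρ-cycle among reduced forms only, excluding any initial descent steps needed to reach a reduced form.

D = 69, ⌊√D⌋ = 8
descent: ρ → (-3,3,5)  [lands on river]
river: ρ → (5,7,-1)
river: ρ → (-1,7,5)
river: ρ → (5,3,-3)
ρ-cycle length = 4 (tail of 1 descent step not counted)

4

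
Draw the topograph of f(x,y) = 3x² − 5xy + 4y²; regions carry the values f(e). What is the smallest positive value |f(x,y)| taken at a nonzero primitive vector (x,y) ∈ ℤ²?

translate: b→1 (≡-5 mod 6), so (3,-5,4)→(3,1,2)
flip: (3,1,2)→(2,-1,3)
reduced (well bottom): (2,-1,3) with a≤c, −a<b≤a
well minimum = a = 2

2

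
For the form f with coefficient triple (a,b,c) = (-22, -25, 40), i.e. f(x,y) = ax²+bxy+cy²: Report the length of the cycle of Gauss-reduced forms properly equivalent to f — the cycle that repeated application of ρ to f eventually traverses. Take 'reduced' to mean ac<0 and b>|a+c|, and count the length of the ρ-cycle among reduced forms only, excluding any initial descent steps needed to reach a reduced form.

D = 4145, ⌊√D⌋ = 64
descent: ρ → (40,25,-22)  [lands on river]
river: ρ → (-22,63,2)
river: ρ → (2,61,-53)
river: ρ → (-53,45,10)
river: ρ → (10,55,-28)
river: ρ → (-28,57,8)
river: ρ → (8,55,-35)
river: ρ → (-35,15,28)
river: ρ → (28,41,-22)
river: ρ → (-22,47,22)
river: ρ → (22,41,-28)
river: ρ → (-28,15,35)
river: ρ → (35,55,-8)
river: ρ → (-8,57,28)
river: ρ → (28,55,-10)
river: ρ → (-10,45,53)
river: ρ → (53,61,-2)
river: ρ → (-2,63,22)
river: ρ → (22,25,-40)
river: ρ → (-40,55,7)
river: ρ → (7,57,-32)
river: ρ → (-32,7,32)
river: ρ → (32,57,-7)
river: ρ → (-7,55,40)
ρ-cycle length = 24 (tail of 1 descent step not counted)

24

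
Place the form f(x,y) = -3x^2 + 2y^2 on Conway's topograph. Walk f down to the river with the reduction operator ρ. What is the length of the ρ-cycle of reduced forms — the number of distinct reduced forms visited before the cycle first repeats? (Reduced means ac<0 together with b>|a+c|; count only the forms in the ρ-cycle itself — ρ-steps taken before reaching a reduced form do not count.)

D = 24, ⌊√D⌋ = 4
descent: ρ → (2,4,-1)  [lands on river]
river: ρ → (-1,4,2)
ρ-cycle length = 2 (tail of 1 descent step not counted)

2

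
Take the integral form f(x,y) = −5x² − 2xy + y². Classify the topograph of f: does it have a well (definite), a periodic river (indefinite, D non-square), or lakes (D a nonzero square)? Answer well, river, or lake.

D = b²−4ac = (-2)² − 4·(-5)·1 = 24
D > 0 non-square ⇒ indefinite ⇒ periodic river

river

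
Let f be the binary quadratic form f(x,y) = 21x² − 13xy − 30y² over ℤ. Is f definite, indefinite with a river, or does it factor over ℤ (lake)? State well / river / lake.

D = b²−4ac = (-13)² − 4·21·(-30) = 2689
D > 0 non-square ⇒ indefinite ⇒ periodic river

river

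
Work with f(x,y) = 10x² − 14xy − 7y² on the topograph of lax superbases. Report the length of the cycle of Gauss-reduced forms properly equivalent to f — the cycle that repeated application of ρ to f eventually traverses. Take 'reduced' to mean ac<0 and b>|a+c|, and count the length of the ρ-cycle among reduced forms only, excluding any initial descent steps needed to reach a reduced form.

D = 476, ⌊√D⌋ = 21
descent: ρ → (-7,14,10)  [lands on river]
river: ρ → (10,6,-11)
river: ρ → (-11,16,5)
river: ρ → (5,14,-14)
river: ρ → (-14,14,5)
river: ρ → (5,16,-11)
river: ρ → (-11,6,10)
river: ρ → (10,14,-7)
ρ-cycle length = 8 (tail of 1 descent step not counted)

8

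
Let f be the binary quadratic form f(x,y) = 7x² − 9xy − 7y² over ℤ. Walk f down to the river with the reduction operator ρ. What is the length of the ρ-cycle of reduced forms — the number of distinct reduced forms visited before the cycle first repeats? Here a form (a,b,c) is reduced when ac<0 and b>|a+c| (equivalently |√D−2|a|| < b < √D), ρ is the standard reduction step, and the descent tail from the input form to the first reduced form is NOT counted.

D = 277, ⌊√D⌋ = 16
descent: ρ → (-7,9,7)  [lands on river]
river: ρ → (7,5,-9)
river: ρ → (-9,13,3)
river: ρ → (3,11,-13)
river: ρ → (-13,15,1)
river: ρ → (1,15,-13)
river: ρ → (-13,11,3)
river: ρ → (3,13,-9)
river: ρ → (-9,5,7)
river: ρ → (7,9,-7)
river: ρ → (-7,5,9)
river: ρ → (9,13,-3)
river: ρ → (-3,11,13)
river: ρ → (13,15,-1)
river: ρ → (-1,15,13)
river: ρ → (13,11,-3)
river: ρ → (-3,13,9)
river: ρ → (9,5,-7)
ρ-cycle length = 18 (tail of 1 descent step not counted)

18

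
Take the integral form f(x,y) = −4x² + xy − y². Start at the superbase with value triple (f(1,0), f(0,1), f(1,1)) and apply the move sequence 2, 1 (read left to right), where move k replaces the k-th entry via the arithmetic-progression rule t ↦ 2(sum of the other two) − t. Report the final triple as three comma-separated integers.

start (-4,-1,-4) = (f(1,0),f(0,1),f(1,1))
replace slot 2: 2·((-4)+(-4)) − (-1) = -15 → (-4,-15,-4)
replace slot 1: 2·((-15)+(-4)) − (-4) = -34 → (-34,-15,-4)

-34,-15,-4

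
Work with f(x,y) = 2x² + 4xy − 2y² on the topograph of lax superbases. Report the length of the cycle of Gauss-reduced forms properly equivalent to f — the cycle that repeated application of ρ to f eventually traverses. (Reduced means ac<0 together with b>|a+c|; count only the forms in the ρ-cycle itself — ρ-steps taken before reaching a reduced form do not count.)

D = 32, ⌊√D⌋ = 5
river: ρ → (-2,4,2)
river: ρ → (2,4,-2)
ρ-cycle length = 2 (tail of 0 descent steps not counted)

2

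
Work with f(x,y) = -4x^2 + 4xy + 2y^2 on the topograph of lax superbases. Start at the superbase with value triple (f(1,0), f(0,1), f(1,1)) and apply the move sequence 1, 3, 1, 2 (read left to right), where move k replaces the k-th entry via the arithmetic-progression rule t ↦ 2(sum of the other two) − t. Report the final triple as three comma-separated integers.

start (-4,2,2) = (f(1,0),f(0,1),f(1,1))
replace slot 1: 2·(2+2) − (-4) = 12 → (12,2,2)
replace slot 3: 2·(12+2) − 2 = 26 → (12,2,26)
replace slot 1: 2·(2+26) − 12 = 44 → (44,2,26)
replace slot 2: 2·(44+26) − 2 = 138 → (44,138,26)

44,138,26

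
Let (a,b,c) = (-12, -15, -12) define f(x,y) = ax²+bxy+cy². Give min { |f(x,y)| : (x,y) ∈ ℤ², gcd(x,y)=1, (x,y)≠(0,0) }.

translate: b→-9 (≡15 mod 24), so (12,15,12)→(12,-9,9)
flip: (12,-9,9)→(9,9,12)
reduced (well bottom): (9,9,12) with a≤c, −a<b≤a
well minimum |f| = |-9| = 9 (negative-definite)

9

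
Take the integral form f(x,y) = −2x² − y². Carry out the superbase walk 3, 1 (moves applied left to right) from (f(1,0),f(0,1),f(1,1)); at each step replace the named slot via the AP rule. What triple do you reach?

start (-2,-1,-3) = (f(1,0),f(0,1),f(1,1))
replace slot 3: 2·((-2)+(-1)) − (-3) = -3 → (-2,-1,-3)
replace slot 1: 2·((-1)+(-3)) − (-2) = -6 → (-6,-1,-3)

-6,-1,-3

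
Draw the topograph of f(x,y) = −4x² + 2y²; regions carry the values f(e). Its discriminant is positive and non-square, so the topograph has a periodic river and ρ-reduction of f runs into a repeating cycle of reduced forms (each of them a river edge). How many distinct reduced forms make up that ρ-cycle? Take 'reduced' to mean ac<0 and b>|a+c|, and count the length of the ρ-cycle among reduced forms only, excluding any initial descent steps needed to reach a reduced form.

D = 32, ⌊√D⌋ = 5
descent: ρ → (2,4,-2)  [lands on river]
river: ρ → (-2,4,2)
ρ-cycle length = 2 (tail of 1 descent step not counted)

2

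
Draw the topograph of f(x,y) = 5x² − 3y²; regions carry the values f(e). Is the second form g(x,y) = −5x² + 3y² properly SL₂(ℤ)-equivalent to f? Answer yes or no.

D₁ = 60, D₂ = 60
river cycle of f (length 2): (-3, 6, 2), (2, 6, -3)
river cycle of g (length 2): (3, 6, -2), (-2, 6, 3)
cycles differ ⇒ inequivalent

no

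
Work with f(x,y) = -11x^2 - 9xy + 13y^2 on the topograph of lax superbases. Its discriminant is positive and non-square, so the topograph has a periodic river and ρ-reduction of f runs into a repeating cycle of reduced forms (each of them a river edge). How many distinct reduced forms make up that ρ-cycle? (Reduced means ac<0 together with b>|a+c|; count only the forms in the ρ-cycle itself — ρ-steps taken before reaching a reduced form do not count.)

D = 653, ⌊√D⌋ = 25
descent: ρ → (13,9,-11)  [lands on river]
river: ρ → (-11,13,11)
river: ρ → (11,9,-13)
river: ρ → (-13,17,7)
river: ρ → (7,25,-1)
river: ρ → (-1,25,7)
river: ρ → (7,17,-13)
river: ρ → (-13,9,11)
river: ρ → (11,13,-11)
river: ρ → (-11,9,13)
river: ρ → (13,17,-7)
river: ρ → (-7,25,1)
river: ρ → (1,25,-7)
river: ρ → (-7,17,13)
ρ-cycle length = 14 (tail of 1 descent step not counted)

14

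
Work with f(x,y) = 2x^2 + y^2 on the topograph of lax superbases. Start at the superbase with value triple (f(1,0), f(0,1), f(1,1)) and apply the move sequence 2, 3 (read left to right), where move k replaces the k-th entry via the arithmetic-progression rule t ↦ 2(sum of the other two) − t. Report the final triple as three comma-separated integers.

start (2,1,3) = (f(1,0),f(0,1),f(1,1))
replace slot 2: 2·(2+3) − 1 = 9 → (2,9,3)
replace slot 3: 2·(2+9) − 3 = 19 → (2,9,19)

2,9,19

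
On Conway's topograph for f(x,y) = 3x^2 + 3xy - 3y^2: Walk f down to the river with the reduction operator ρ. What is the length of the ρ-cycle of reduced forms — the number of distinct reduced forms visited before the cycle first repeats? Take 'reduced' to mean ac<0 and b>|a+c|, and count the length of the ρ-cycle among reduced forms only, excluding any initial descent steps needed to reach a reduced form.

D = 45, ⌊√D⌋ = 6
river: ρ → (-3,3,3)
river: ρ → (3,3,-3)
ρ-cycle length = 2 (tail of 0 descent steps not counted)

2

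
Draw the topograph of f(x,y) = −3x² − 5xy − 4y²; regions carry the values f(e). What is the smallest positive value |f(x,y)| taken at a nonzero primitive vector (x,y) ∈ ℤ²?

translate: b→-1 (≡5 mod 6), so (3,5,4)→(3,-1,2)
flip: (3,-1,2)→(2,1,3)
reduced (well bottom): (2,1,3) with a≤c, −a<b≤a
well minimum |f| = |-2| = 2 (negative-definite)

2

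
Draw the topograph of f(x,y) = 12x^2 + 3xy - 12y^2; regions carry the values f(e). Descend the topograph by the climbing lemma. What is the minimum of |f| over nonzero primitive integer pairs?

river: ρ → (-12,21,3)
river: ρ → (3,21,-12)
river: ρ → (-12,3,12)
river: ρ → (12,21,-3)
river: ρ → (-3,21,12)
river: ρ → (12,3,-12)
closes: descent 0, river 6
min |a| on river = 3

3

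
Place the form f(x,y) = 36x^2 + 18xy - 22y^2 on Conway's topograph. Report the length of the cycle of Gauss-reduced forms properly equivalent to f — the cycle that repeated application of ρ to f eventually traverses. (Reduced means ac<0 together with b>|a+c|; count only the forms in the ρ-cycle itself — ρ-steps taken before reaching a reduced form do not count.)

D = 3492, ⌊√D⌋ = 59
river: ρ → (-22,26,32)
river: ρ → (32,38,-16)
river: ρ → (-16,58,2)
river: ρ → (2,58,-16)
river: ρ → (-16,38,32)
river: ρ → (32,26,-22)
river: ρ → (-22,18,36)
river: ρ → (36,54,-4)
river: ρ → (-4,58,8)
river: ρ → (8,54,-18)
river: ρ → (-18,54,8)
river: ρ → (8,58,-4)
river: ρ → (-4,54,36)
river: ρ → (36,18,-22)
ρ-cycle length = 14 (tail of 0 descent steps not counted)

14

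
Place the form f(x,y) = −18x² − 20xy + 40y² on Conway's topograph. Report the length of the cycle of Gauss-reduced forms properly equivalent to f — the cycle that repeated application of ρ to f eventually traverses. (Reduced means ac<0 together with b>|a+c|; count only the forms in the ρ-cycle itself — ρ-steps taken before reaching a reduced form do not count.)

D = 3280, ⌊√D⌋ = 57
descent: ρ → (40,20,-18)
descent: ρ → (-18,52,8)  [lands on river]
river: ρ → (8,44,-42)
river: ρ → (-42,40,10)
river: ρ → (10,40,-42)
river: ρ → (-42,44,8)
river: ρ → (8,52,-18)
river: ρ → (-18,56,2)
river: ρ → (2,56,-18)
ρ-cycle length = 8 (tail of 2 descent steps not counted)

8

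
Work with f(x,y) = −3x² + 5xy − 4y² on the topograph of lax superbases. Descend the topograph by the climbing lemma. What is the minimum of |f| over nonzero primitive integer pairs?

translate: b→1 (≡-5 mod 6), so (3,-5,4)→(3,1,2)
flip: (3,1,2)→(2,-1,3)
reduced (well bottom): (2,-1,3) with a≤c, −a<b≤a
well minimum |f| = |-2| = 2 (negative-definite)

2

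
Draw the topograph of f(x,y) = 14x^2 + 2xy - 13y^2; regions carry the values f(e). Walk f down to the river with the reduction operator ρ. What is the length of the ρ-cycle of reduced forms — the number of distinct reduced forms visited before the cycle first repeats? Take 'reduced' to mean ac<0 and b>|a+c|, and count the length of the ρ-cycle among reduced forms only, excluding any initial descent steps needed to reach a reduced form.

D = 732, ⌊√D⌋ = 27
river: ρ → (-13,24,3)
river: ρ → (3,24,-13)
river: ρ → (-13,2,14)
river: ρ → (14,26,-1)
river: ρ → (-1,26,14)
river: ρ → (14,2,-13)
ρ-cycle length = 6 (tail of 0 descent steps not counted)

6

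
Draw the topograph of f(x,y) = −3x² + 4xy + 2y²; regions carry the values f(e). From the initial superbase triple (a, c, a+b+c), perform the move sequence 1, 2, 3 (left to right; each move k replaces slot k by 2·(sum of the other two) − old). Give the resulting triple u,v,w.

start (-3,2,3) = (f(1,0),f(0,1),f(1,1))
replace slot 1: 2·(2+3) − (-3) = 13 → (13,2,3)
replace slot 2: 2·(13+3) − 2 = 30 → (13,30,3)
replace slot 3: 2·(13+30) − 3 = 83 → (13,30,83)

13,30,83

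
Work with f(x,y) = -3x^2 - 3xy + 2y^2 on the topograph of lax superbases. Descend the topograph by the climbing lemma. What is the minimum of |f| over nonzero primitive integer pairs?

descent: ρ → (2,3,-3)  [lands on river]
river: ρ → (-3,3,2)
river: ρ → (2,5,-1)
river: ρ → (-1,5,2)
closes: descent 1, river 4
min |a| on river = 1

1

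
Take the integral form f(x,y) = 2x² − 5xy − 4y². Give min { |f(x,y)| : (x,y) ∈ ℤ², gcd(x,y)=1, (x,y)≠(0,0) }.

descent: ρ → (-4,5,2)  [lands on river]
river: ρ → (2,7,-1)
river: ρ → (-1,7,2)
river: ρ → (2,5,-4)
river: ρ → (-4,3,3)
river: ρ → (3,3,-4)
closes: descent 1, river 6
min |a| on river = 1

1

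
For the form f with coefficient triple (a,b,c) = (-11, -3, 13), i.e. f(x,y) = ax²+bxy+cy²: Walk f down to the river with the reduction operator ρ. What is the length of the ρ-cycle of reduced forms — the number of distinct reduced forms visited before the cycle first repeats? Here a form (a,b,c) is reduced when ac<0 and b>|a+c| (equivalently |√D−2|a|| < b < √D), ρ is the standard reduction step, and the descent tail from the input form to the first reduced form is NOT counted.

D = 581, ⌊√D⌋ = 24
descent: ρ → (13,3,-11)  [lands on river]
river: ρ → (-11,19,5)
river: ρ → (5,21,-7)
river: ρ → (-7,21,5)
river: ρ → (5,19,-11)
river: ρ → (-11,3,13)
river: ρ → (13,23,-1)
river: ρ → (-1,23,13)
ρ-cycle length = 8 (tail of 1 descent step not counted)

8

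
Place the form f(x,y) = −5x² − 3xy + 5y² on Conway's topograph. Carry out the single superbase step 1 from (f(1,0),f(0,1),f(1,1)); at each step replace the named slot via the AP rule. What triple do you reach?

start (-5,5,-3) = (f(1,0),f(0,1),f(1,1))
replace slot 1: 2·(5+(-3)) − (-5) = 9 → (9,5,-3)

9,5,-3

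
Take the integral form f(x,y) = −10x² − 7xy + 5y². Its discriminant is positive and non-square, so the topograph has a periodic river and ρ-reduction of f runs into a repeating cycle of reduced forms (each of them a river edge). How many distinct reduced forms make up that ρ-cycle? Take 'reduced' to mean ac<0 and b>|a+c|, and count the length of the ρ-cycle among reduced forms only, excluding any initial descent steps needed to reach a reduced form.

D = 249, ⌊√D⌋ = 15
descent: ρ → (5,7,-10)  [lands on river]
river: ρ → (-10,13,2)
river: ρ → (2,15,-3)
river: ρ → (-3,15,2)
river: ρ → (2,13,-10)
river: ρ → (-10,7,5)
river: ρ → (5,13,-4)
river: ρ → (-4,11,8)
river: ρ → (8,5,-7)
river: ρ → (-7,9,6)
river: ρ → (6,15,-1)
river: ρ → (-1,15,6)
river: ρ → (6,9,-7)
river: ρ → (-7,5,8)
river: ρ → (8,11,-4)
river: ρ → (-4,13,5)
ρ-cycle length = 16 (tail of 1 descent step not counted)

16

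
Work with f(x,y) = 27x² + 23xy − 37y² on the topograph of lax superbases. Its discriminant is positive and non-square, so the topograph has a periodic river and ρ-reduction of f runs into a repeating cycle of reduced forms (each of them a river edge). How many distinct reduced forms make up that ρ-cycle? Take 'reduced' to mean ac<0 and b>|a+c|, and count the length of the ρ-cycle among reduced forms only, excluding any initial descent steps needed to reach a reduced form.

D = 4525, ⌊√D⌋ = 67
river: ρ → (-37,51,13)
river: ρ → (13,53,-33)
river: ρ → (-33,13,33)
river: ρ → (33,53,-13)
river: ρ → (-13,51,37)
river: ρ → (37,23,-27)
river: ρ → (-27,31,33)
river: ρ → (33,35,-25)
river: ρ → (-25,65,3)
river: ρ → (3,67,-3)
river: ρ → (-3,65,25)
river: ρ → (25,35,-33)
river: ρ → (-33,31,27)
river: ρ → (27,23,-37)
ρ-cycle length = 14 (tail of 0 descent steps not counted)

14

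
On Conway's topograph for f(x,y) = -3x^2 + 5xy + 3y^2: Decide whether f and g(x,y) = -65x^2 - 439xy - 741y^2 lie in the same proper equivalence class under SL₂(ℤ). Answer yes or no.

D₁ = 61, D₂ = 61
river cycle of f (length 6): (3, 7, -1), (-1, 7, 3), (3, 5, -3), (-3, 7, 1), (1, 7, -3), (-3, 5, 3)
river cycle of g (length 6): (1, 7, -3), (-3, 5, 3), (3, 7, -1), (-1, 7, 3), (3, 5, -3), (-3, 7, 1)
cycles coincide ⇒ equivalent

yes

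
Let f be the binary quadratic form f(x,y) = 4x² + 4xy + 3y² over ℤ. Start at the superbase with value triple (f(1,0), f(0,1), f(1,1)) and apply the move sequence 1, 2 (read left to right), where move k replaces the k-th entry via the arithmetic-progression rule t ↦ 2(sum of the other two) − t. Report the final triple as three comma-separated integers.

start (4,3,11) = (f(1,0),f(0,1),f(1,1))
replace slot 1: 2·(3+11) − 4 = 24 → (24,3,11)
replace slot 2: 2·(24+11) − 3 = 67 → (24,67,11)

24,67,11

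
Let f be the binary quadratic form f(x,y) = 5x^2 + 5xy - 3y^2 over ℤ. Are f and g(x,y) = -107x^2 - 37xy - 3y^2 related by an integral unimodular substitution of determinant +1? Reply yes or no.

D₁ = 85, D₂ = 85
river cycle of f (length 6): (-3, 7, 3), (3, 5, -5), (-5, 5, 3), (3, 7, -3), (-3, 5, 5), (5, 5, -3)
river cycle of g (length 6): (-3, 7, 3), (3, 5, -5), (-5, 5, 3), (3, 7, -3), (-3, 5, 5), (5, 5, -3)
cycles coincide ⇒ equivalent

yes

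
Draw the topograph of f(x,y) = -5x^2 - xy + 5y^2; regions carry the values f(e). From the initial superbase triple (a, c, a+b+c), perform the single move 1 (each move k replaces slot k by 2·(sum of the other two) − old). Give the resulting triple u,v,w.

start (-5,5,-1) = (f(1,0),f(0,1),f(1,1))
replace slot 1: 2·(5+(-1)) − (-5) = 13 → (13,5,-1)

13,5,-1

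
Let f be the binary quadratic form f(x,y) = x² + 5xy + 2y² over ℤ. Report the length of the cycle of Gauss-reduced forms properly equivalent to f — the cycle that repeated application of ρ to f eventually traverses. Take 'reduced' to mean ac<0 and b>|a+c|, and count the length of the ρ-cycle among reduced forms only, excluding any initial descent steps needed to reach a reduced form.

D = 17, ⌊√D⌋ = 4
descent: ρ → (2,3,-1)  [lands on river]
river: ρ → (-1,3,2)
river: ρ → (2,1,-2)
river: ρ → (-2,3,1)
river: ρ → (1,3,-2)
river: ρ → (-2,1,2)
ρ-cycle length = 6 (tail of 1 descent step not counted)

6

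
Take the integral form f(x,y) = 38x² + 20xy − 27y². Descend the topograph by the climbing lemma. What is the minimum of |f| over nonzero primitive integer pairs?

river: ρ → (-27,34,31)
river: ρ → (31,28,-30)
river: ρ → (-30,32,29)
river: ρ → (29,26,-33)
river: ρ → (-33,40,22)
river: ρ → (22,48,-25)
river: ρ → (-25,52,18)
river: ρ → (18,56,-19)
river: ρ → (-19,58,15)
river: ρ → (15,62,-11)
river: ρ → (-11,48,50)
river: ρ → (50,52,-9)
river: ρ → (-9,56,38)
river: ρ → (38,20,-27)
closes: descent 0, river 14
min |a| on river = 9

9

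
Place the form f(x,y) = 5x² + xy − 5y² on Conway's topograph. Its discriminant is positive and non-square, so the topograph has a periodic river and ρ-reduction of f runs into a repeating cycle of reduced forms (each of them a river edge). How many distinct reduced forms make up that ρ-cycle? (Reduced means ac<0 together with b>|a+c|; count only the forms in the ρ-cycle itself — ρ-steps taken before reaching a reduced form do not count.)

D = 101, ⌊√D⌋ = 10
river: ρ → (-5,9,1)
river: ρ → (1,9,-5)
river: ρ → (-5,1,5)
river: ρ → (5,9,-1)
river: ρ → (-1,9,5)
river: ρ → (5,1,-5)
ρ-cycle length = 6 (tail of 0 descent steps not counted)

6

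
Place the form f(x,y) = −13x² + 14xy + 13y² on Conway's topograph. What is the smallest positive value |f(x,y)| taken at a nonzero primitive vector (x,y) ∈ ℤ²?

river: ρ → (13,12,-14)
river: ρ → (-14,16,11)
river: ρ → (11,28,-2)
river: ρ → (-2,28,11)
river: ρ → (11,16,-14)
river: ρ → (-14,12,13)
river: ρ → (13,14,-13)
river: ρ → (-13,12,14)
river: ρ → (14,16,-11)
river: ρ → (-11,28,2)
river: ρ → (2,28,-11)
river: ρ → (-11,16,14)
river: ρ → (14,12,-13)
river: ρ → (-13,14,13)
closes: descent 0, river 14
min |a| on river = 2

2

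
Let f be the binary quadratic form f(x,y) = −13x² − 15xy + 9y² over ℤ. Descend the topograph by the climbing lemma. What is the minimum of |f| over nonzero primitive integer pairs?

descent: ρ → (9,15,-13)  [lands on river]
river: ρ → (-13,11,11)
river: ρ → (11,11,-13)
river: ρ → (-13,15,9)
river: ρ → (9,21,-7)
river: ρ → (-7,21,9)
closes: descent 1, river 6
min |a| on river = 7

7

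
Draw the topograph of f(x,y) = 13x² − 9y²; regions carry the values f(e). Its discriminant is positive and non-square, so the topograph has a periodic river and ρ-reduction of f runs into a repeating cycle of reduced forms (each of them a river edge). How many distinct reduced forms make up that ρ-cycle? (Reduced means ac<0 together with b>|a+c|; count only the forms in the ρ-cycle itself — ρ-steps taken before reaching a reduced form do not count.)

D = 468, ⌊√D⌋ = 21
descent: ρ → (-9,18,4)  [lands on river]
river: ρ → (4,14,-17)
river: ρ → (-17,20,1)
river: ρ → (1,20,-17)
river: ρ → (-17,14,4)
river: ρ → (4,18,-9)
ρ-cycle length = 6 (tail of 1 descent step not counted)

6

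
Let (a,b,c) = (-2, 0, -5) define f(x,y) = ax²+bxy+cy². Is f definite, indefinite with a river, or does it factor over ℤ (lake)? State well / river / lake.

D = b²−4ac = 0² − 4·(-2)·(-5) = -40
D < 0 ⇒ definite ⇒ every region one sign ⇒ single well

well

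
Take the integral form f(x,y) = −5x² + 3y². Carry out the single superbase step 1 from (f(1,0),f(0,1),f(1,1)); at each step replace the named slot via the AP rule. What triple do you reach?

start (-5,3,-2) = (f(1,0),f(0,1),f(1,1))
replace slot 1: 2·(3+(-2)) − (-5) = 7 → (7,3,-2)

7,3,-2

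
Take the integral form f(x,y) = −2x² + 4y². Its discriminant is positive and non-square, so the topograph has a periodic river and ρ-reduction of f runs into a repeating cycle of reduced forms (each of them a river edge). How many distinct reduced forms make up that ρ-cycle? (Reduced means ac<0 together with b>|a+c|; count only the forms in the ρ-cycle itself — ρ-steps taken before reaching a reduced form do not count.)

D = 32, ⌊√D⌋ = 5
descent: ρ → (4,0,-2)
descent: ρ → (-2,4,2)  [lands on river]
river: ρ → (2,4,-2)
ρ-cycle length = 2 (tail of 2 descent steps not counted)

2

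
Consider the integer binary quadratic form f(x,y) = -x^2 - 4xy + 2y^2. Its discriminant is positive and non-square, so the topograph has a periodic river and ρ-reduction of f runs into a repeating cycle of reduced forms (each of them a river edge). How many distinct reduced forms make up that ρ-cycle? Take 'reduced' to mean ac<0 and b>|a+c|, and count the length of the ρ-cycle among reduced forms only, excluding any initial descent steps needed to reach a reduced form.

D = 24, ⌊√D⌋ = 4
descent: ρ → (2,4,-1)  [lands on river]
river: ρ → (-1,4,2)
ρ-cycle length = 2 (tail of 1 descent step not counted)

2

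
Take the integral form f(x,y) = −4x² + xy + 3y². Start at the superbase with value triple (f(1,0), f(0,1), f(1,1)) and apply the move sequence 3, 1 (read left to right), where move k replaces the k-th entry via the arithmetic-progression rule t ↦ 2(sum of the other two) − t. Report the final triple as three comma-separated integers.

start (-4,3,0) = (f(1,0),f(0,1),f(1,1))
replace slot 3: 2·((-4)+3) − 0 = -2 → (-4,3,-2)
replace slot 1: 2·(3+(-2)) − (-4) = 6 → (6,3,-2)

6,3,-2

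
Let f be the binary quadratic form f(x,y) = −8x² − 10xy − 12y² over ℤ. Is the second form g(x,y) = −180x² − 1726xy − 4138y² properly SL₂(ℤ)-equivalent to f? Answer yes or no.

D₁ = -284, D₂ = -284
f is negative-definite; reduce −f:
−f: translate: b→-6 (≡10 mod 16), so (8,10,12)→(8,-6,10)
−f: reduced (well bottom): (8,-6,10) with a≤c, −a<b≤a
flip sign back: reduced form of f is (-8,6,-10)
g is negative-definite; reduce −g:
−g: translate: b→-74 (≡1726 mod 360), so (180,1726,4138)→(180,-74,8)
−g: flip: (180,-74,8)→(8,74,180)
−g: translate: b→-6 (≡74 mod 16), so (8,74,180)→(8,-6,10)
−g: reduced (well bottom): (8,-6,10) with a≤c, −a<b≤a
flip sign back: reduced form of g is (-8,6,-10)
reduced forms (-8, 6, -10) vs (-8, 6, -10) ⇒ equivalent

yes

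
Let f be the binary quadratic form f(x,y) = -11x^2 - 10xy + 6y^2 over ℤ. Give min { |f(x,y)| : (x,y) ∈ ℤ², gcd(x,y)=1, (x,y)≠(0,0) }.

descent: ρ → (6,10,-11)  [lands on river]
river: ρ → (-11,12,5)
river: ρ → (5,18,-2)
river: ρ → (-2,18,5)
river: ρ → (5,12,-11)
river: ρ → (-11,10,6)
river: ρ → (6,14,-7)
river: ρ → (-7,14,6)
closes: descent 1, river 8
min |a| on river = 2

2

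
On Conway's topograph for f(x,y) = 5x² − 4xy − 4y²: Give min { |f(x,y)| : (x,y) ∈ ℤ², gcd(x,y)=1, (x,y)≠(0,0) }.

descent: ρ → (-4,4,5)  [lands on river]
river: ρ → (5,6,-3)
river: ρ → (-3,6,5)
river: ρ → (5,4,-4)
closes: descent 1, river 4
min |a| on river = 3

3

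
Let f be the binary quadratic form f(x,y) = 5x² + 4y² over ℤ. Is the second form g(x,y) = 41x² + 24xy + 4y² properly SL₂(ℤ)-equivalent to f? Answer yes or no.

D₁ = -80, D₂ = -80
f: flip: (5,0,4)→(4,0,5)
f: reduced (well bottom): (4,0,5) with a≤c, −a<b≤a
g: flip: (41,24,4)→(4,-24,41)
g: translate: b→0 (≡-24 mod 8), so (4,-24,41)→(4,0,5)
g: reduced (well bottom): (4,0,5) with a≤c, −a<b≤a
reduced forms (4, 0, 5) vs (4, 0, 5) ⇒ equivalent

yes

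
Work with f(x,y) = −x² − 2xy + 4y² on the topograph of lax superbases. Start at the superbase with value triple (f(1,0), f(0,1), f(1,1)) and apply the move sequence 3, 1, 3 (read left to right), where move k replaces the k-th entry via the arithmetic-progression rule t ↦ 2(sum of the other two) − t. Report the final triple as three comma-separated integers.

start (-1,4,1) = (f(1,0),f(0,1),f(1,1))
replace slot 3: 2·((-1)+4) − 1 = 5 → (-1,4,5)
replace slot 1: 2·(4+5) − (-1) = 19 → (19,4,5)
replace slot 3: 2·(19+4) − 5 = 41 → (19,4,41)

19,4,41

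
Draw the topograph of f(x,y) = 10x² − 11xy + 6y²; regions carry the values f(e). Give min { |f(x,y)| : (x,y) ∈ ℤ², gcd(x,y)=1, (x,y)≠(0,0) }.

translate: b→9 (≡-11 mod 20), so (10,-11,6)→(10,9,5)
flip: (10,9,5)→(5,-9,10)
translate: b→1 (≡-9 mod 10), so (5,-9,10)→(5,1,6)
reduced (well bottom): (5,1,6) with a≤c, −a<b≤a
well minimum = a = 5

5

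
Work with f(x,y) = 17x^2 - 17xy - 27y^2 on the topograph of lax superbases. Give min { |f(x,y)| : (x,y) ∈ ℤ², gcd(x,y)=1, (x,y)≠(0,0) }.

descent: ρ → (-27,17,17)  [lands on river]
river: ρ → (17,17,-27)
river: ρ → (-27,37,7)
river: ρ → (7,33,-37)
river: ρ → (-37,41,3)
river: ρ → (3,43,-23)
river: ρ → (-23,3,23)
river: ρ → (23,43,-3)
river: ρ → (-3,41,37)
river: ρ → (37,33,-7)
river: ρ → (-7,37,27)
river: ρ → (27,17,-17)
river: ρ → (-17,17,27)
river: ρ → (27,37,-7)
river: ρ → (-7,33,37)
river: ρ → (37,41,-3)
river: ρ → (-3,43,23)
river: ρ → (23,3,-23)
river: ρ → (-23,43,3)
river: ρ → (3,41,-37)
river: ρ → (-37,33,7)
river: ρ → (7,37,-27)
closes: descent 1, river 22
min |a| on river = 3

3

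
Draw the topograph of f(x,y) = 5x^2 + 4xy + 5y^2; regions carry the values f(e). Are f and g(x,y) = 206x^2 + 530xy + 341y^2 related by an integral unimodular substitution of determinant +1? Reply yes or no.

D₁ = -84, D₂ = -84
f: reduced (well bottom): (5,4,5) with a≤c, −a<b≤a
g: translate: b→118 (≡530 mod 412), so (206,530,341)→(206,118,17)
g: flip: (206,118,17)→(17,-118,206)
g: translate: b→-16 (≡-118 mod 34), so (17,-118,206)→(17,-16,5)
g: flip: (17,-16,5)→(5,16,17)
g: translate: b→-4 (≡16 mod 10), so (5,16,17)→(5,-4,5)
g: flip: (5,-4,5)→(5,4,5)
g: reduced (well bottom): (5,4,5) with a≤c, −a<b≤a
reduced forms (5, 4, 5) vs (5, 4, 5) ⇒ equivalent

yes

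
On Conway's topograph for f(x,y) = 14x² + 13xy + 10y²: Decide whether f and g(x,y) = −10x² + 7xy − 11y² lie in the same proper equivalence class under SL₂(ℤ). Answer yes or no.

D₁ = -391, D₂ = -391
f: flip: (14,13,10)→(10,-13,14)
f: translate: b→7 (≡-13 mod 20), so (10,-13,14)→(10,7,11)
f: reduced (well bottom): (10,7,11) with a≤c, −a<b≤a
g is negative-definite; reduce −g:
−g: reduced (well bottom): (10,-7,11) with a≤c, −a<b≤a
flip sign back: reduced form of g is (-10,7,-11)
reduced forms (10, 7, 11) vs (-10, 7, -11) ⇒ inequivalent

no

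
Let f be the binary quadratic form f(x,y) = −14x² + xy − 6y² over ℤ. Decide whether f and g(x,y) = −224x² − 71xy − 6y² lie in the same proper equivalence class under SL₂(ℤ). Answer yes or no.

D₁ = -335, D₂ = -335
f is negative-definite; reduce −f:
−f: flip: (14,-1,6)→(6,1,14)
−f: reduced (well bottom): (6,1,14) with a≤c, −a<b≤a
flip sign back: reduced form of f is (-6,-1,-14)
g is negative-definite; reduce −g:
−g: flip: (224,71,6)→(6,-71,224)
−g: translate: b→1 (≡-71 mod 12), so (6,-71,224)→(6,1,14)
−g: reduced (well bottom): (6,1,14) with a≤c, −a<b≤a
flip sign back: reduced form of g is (-6,-1,-14)
reduced forms (-6, -1, -14) vs (-6, -1, -14) ⇒ equivalent

yes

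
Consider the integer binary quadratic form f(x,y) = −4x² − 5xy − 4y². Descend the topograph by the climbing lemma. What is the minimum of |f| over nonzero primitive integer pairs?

translate: b→-3 (≡5 mod 8), so (4,5,4)→(4,-3,3)
flip: (4,-3,3)→(3,3,4)
reduced (well bottom): (3,3,4) with a≤c, −a<b≤a
well minimum |f| = |-3| = 3 (negative-definite)

3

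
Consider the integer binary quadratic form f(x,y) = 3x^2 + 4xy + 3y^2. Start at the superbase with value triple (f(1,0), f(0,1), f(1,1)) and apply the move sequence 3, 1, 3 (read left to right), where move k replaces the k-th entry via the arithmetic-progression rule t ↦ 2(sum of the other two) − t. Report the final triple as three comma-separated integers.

start (3,3,10) = (f(1,0),f(0,1),f(1,1))
replace slot 3: 2·(3+3) − 10 = 2 → (3,3,2)
replace slot 1: 2·(3+2) − 3 = 7 → (7,3,2)
replace slot 3: 2·(7+3) − 2 = 18 → (7,3,18)

7,3,18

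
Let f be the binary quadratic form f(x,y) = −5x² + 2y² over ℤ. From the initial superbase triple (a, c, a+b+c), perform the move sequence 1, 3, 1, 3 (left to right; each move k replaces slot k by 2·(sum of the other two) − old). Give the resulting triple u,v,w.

start (-5,2,-3) = (f(1,0),f(0,1),f(1,1))
replace slot 1: 2·(2+(-3)) − (-5) = 3 → (3,2,-3)
replace slot 3: 2·(3+2) − (-3) = 13 → (3,2,13)
replace slot 1: 2·(2+13) − 3 = 27 → (27,2,13)
replace slot 3: 2·(27+2) − 13 = 45 → (27,2,45)

27,2,45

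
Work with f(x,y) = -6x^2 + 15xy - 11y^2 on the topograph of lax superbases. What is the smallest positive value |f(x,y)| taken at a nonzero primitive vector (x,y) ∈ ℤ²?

translate: b→-3 (≡-15 mod 12), so (6,-15,11)→(6,-3,2)
flip: (6,-3,2)→(2,3,6)
translate: b→-1 (≡3 mod 4), so (2,3,6)→(2,-1,5)
reduced (well bottom): (2,-1,5) with a≤c, −a<b≤a
well minimum |f| = |-2| = 2 (negative-definite)

2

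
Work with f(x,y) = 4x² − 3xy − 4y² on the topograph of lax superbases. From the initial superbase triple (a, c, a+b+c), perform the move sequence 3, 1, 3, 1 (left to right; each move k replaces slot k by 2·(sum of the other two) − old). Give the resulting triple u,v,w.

start (4,-4,-3) = (f(1,0),f(0,1),f(1,1))
replace slot 3: 2·(4+(-4)) − (-3) = 3 → (4,-4,3)
replace slot 1: 2·((-4)+3) − 4 = -6 → (-6,-4,3)
replace slot 3: 2·((-6)+(-4)) − 3 = -23 → (-6,-4,-23)
replace slot 1: 2·((-4)+(-23)) − (-6) = -48 → (-48,-4,-23)

-48,-4,-23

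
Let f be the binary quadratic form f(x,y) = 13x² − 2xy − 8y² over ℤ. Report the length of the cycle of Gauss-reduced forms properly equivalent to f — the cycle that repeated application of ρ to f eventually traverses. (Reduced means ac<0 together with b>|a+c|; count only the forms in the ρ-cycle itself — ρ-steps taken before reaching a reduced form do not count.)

D = 420, ⌊√D⌋ = 20
descent: ρ → (-8,18,3)  [lands on river]
river: ρ → (3,18,-8)
river: ρ → (-8,14,7)
river: ρ → (7,14,-8)
ρ-cycle length = 4 (tail of 1 descent step not counted)

4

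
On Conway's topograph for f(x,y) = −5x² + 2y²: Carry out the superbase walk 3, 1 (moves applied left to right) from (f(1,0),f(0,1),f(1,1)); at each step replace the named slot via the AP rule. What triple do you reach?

start (-5,2,-3) = (f(1,0),f(0,1),f(1,1))
replace slot 3: 2·((-5)+2) − (-3) = -3 → (-5,2,-3)
replace slot 1: 2·(2+(-3)) − (-5) = 3 → (3,2,-3)

3,2,-3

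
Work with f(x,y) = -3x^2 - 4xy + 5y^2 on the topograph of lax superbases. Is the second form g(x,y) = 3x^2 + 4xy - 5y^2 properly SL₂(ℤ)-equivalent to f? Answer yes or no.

D₁ = 76, D₂ = 76
river cycle of f (length 6): (5, 4, -3), (-3, 8, 1), (1, 8, -3), (-3, 4, 5), (5, 6, -2), (-2, 6, 5)
river cycle of g (length 6): (-5, 6, 2), (2, 6, -5), (-5, 4, 3), (3, 8, -1), (-1, 8, 3), (3, 4, -5)
cycles differ ⇒ inequivalent

no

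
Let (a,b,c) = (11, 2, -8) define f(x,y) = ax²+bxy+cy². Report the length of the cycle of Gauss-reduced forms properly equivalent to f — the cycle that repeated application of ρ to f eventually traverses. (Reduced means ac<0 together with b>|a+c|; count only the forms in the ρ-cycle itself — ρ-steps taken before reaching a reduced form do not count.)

D = 356, ⌊√D⌋ = 18
descent: ρ → (-8,14,5)  [lands on river]
river: ρ → (5,16,-5)
river: ρ → (-5,14,8)
river: ρ → (8,18,-1)
river: ρ → (-1,18,8)
river: ρ → (8,14,-5)
river: ρ → (-5,16,5)
river: ρ → (5,14,-8)
river: ρ → (-8,18,1)
river: ρ → (1,18,-8)
ρ-cycle length = 10 (tail of 1 descent step not counted)

10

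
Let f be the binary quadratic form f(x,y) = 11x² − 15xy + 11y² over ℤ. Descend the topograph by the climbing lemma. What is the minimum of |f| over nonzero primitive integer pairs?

translate: b→7 (≡-15 mod 22), so (11,-15,11)→(11,7,7)
flip: (11,7,7)→(7,-7,11)
translate: b→7 (≡-7 mod 14), so (7,-7,11)→(7,7,11)
reduced (well bottom): (7,7,11) with a≤c, −a<b≤a
well minimum = a = 7

7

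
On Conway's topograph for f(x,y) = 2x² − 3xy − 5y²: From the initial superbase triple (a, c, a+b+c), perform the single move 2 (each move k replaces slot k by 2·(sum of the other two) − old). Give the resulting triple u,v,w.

start (2,-5,-6) = (f(1,0),f(0,1),f(1,1))
replace slot 2: 2·(2+(-6)) − (-5) = -3 → (2,-3,-6)

2,-3,-6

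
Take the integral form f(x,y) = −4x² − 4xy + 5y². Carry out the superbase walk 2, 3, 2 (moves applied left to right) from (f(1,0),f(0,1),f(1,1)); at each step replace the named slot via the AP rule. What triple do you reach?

start (-4,5,-3) = (f(1,0),f(0,1),f(1,1))
replace slot 2: 2·((-4)+(-3)) − 5 = -19 → (-4,-19,-3)
replace slot 3: 2·((-4)+(-19)) − (-3) = -43 → (-4,-19,-43)
replace slot 2: 2·((-4)+(-43)) − (-19) = -75 → (-4,-75,-43)

-4,-75,-43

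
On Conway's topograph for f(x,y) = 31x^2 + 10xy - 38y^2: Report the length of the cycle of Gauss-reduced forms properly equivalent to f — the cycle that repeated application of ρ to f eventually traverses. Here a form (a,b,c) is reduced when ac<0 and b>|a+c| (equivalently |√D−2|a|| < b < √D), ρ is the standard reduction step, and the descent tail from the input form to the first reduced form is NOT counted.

D = 4812, ⌊√D⌋ = 69
river: ρ → (-38,66,3)
river: ρ → (3,66,-38)
river: ρ → (-38,10,31)
river: ρ → (31,52,-17)
river: ρ → (-17,50,34)
river: ρ → (34,18,-33)
river: ρ → (-33,48,19)
river: ρ → (19,66,-6)
river: ρ → (-6,66,19)
river: ρ → (19,48,-33)
river: ρ → (-33,18,34)
river: ρ → (34,50,-17)
river: ρ → (-17,52,31)
river: ρ → (31,10,-38)
ρ-cycle length = 14 (tail of 0 descent steps not counted)

14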